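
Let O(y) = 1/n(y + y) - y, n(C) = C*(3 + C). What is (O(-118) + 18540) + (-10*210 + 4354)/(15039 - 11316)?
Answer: 3819795751867/204720324 ≈ 18659.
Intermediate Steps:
O(y) = -y + 1/(2*y*(3 + 2*y)) (O(y) = 1/((y + y)*(3 + (y + y))) - y = 1/((2*y)*(3 + 2*y)) - y = 1/(2*y*(3 + 2*y)) - y = -y + 1/(2*y*(3 + 2*y)))
(O(-118) + 18540) + (-10*210 + 4354)/(15039 - 11316) = ((-1*(-118) + (1/2)/(-118*(3 + 2*(-118)))) + 18540) + (-10*210 + 4354)/(15039 - 11316) = ((118 + (1/2)*(-1/118)/(3 - 236)) + 18540) + (-2100 + 4354)/3723 = ((118 + (1/2)*(-1/118)/(-233)) + 18540) + 2254*(1/3723) = ((118 + (1/2)*(-1/118)*(-1/233)) + 18540) + 2254/3723 = ((118 + 1/54988) + 18540) + 2254/3723 = (6488585/54988 + 18540) + 2254/3723 = 1025966105/54988 + 2254/3723 = 3819795751867/204720324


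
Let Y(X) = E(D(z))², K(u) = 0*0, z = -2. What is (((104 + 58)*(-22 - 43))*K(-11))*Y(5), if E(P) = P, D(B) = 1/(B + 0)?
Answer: 0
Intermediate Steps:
K(u) = 0
D(B) = 1/B
Y(X) = ¼ (Y(X) = (1/(-2))² = (-½)² = ¼)
(((104 + 58)*(-22 - 43))*K(-11))*Y(5) = (((104 + 58)*(-22 - 43))*0)*(¼) = ((162*(-65))*0)*(¼) = -10530*0*(¼) = 0*(¼) = 0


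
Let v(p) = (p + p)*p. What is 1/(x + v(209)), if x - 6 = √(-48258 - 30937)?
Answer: 87368/7633246619 - I*√79195/7633246619 ≈ 1.1446e-5 - 3.6867e-8*I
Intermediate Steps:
v(p) = 2*p² (v(p) = (2*p)*p = 2*p²)
x = 6 + I*√79195 (x = 6 + √(-48258 - 30937) = 6 + √(-79195) = 6 + I*√79195 ≈ 6.0 + 281.42*I)
1/(x + v(209)) = 1/((6 + I*√79195) + 2*209²) = 1/((6 + I*√79195) + 2*43681) = 1/((6 + I*√79195) + 87362) = 1/(87368 + I*√79195)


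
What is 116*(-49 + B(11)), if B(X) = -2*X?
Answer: -8236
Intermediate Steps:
116*(-49 + B(11)) = 116*(-49 - 2*11) = 116*(-49 - 22) = 116*(-71) = -8236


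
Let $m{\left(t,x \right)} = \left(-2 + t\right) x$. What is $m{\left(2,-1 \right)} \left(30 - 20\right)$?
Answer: $0$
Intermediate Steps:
$m{\left(t,x \right)} = x \left(-2 + t\right)$
$m{\left(2,-1 \right)} \left(30 - 20\right) = - (-2 + 2) \left(30 - 20\right) = \left(-1\right) 0 \cdot 10 = 0 \cdot 10 = 0$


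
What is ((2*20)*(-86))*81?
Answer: -278640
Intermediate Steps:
((2*20)*(-86))*81 = (40*(-86))*81 = -3440*81 = -278640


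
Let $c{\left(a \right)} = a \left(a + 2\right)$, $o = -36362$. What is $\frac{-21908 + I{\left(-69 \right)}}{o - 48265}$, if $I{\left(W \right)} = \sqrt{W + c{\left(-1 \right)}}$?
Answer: $\frac{21908}{84627} - \frac{i \sqrt{70}}{84627} \approx 0.25888 - 9.8864 \cdot 10^{-5} i$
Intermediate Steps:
$c{\left(a \right)} = a \left(2 + a\right)$
$I{\left(W \right)} = \sqrt{-1 + W}$ ($I{\left(W \right)} = \sqrt{W - \left(2 - 1\right)} = \sqrt{W - 1} = \sqrt{-1 + W}$)
$\frac{-21908 + I{\left(-69 \right)}}{o - 48265} = \frac{-21908 + \sqrt{-1 - 69}}{-36362 - 48265} = \frac{-21908 + \sqrt{-70}}{-84627} = \left(-21908 + i \sqrt{70}\right) \left(- \frac{1}{84627}\right) = \frac{21908}{84627} - \frac{i \sqrt{70}}{84627}$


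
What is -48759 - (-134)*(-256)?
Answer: -83063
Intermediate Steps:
-48759 - (-134)*(-256) = -48759 - 1*34304 = -48759 - 34304 = -83063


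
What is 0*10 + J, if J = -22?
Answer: -22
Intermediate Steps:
0*10 + J = 0*10 - 22 = 0 - 22 = -22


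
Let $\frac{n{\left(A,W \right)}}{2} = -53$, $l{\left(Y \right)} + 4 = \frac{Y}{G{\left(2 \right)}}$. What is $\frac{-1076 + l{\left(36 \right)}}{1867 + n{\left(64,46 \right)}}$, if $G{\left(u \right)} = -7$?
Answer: $- \frac{2532}{4109} \approx -0.61621$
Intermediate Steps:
$l{\left(Y \right)} = -4 - \frac{Y}{7}$ ($l{\left(Y \right)} = -4 + \frac{Y}{-7} = -4 + Y \left(- \frac{1}{7}\right) = -4 - \frac{Y}{7}$)
$n{\left(A,W \right)} = -106$ ($n{\left(A,W \right)} = 2 \left(-53\right) = -106$)
$\frac{-1076 + l{\left(36 \right)}}{1867 + n{\left(64,46 \right)}} = \frac{-1076 - \frac{64}{7}}{1867 - 106} = \frac{-1076 - \frac{64}{7}}{1761} = \left(-1076 - \frac{64}{7}\right) \frac{1}{1761} = \left(- \frac{7596}{7}\right) \frac{1}{1761} = - \frac{2532}{4109}$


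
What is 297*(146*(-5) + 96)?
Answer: -188298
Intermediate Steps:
297*(146*(-5) + 96) = 297*(-730 + 96) = 297*(-634) = -188298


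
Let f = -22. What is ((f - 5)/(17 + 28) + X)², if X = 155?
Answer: 595984/25 ≈ 23839.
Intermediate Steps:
((f - 5)/(17 + 28) + X)² = ((-22 - 5)/(17 + 28) + 155)² = (-27/45 + 155)² = (-27*1/45 + 155)² = (-⅗ + 155)² = (772/5)² = 595984/25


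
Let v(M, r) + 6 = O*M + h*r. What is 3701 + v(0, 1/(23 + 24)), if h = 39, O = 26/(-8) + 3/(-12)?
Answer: 173704/47 ≈ 3695.8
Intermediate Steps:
O = -7/2 (O = 26*(-1/8) + 3*(-1/12) = -13/4 - 1/4 = -7/2 ≈ -3.5000)
v(M, r) = -6 + 39*r - 7*M/2 (v(M, r) = -6 + (-7*M/2 + 39*r) = -6 + (39*r - 7*M/2) = -6 + 39*r - 7*M/2)
3701 + v(0, 1/(23 + 24)) = 3701 + (-6 + 39/(23 + 24) - 7/2*0) = 3701 + (-6 + 39/47 + 0) = 3701 - 243/47 = 173704/47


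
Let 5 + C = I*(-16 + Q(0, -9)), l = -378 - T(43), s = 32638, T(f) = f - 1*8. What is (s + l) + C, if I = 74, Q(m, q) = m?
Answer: 31036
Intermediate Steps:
T(f) = -8 + f (T(f) = f - 8 = -8 + f)
l = -413 (l = -378 - (-8 + 43) = -378 - 1*35 = -378 - 35 = -413)
C = -1189 (C = -5 + 74*(-16 + 0) = -5 + 74*(-16) = -5 - 1184 = -1189)
(s + l) + C = (32638 - 413) - 1189 = 32225 - 1189 = 31036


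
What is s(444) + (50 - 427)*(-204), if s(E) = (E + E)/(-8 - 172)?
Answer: 1153546/15 ≈ 76903.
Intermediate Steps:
s(E) = -E/90 (s(E) = (2*E)/(-180) = (2*E)*(-1/180) = -E/90)
s(444) + (50 - 427)*(-204) = -1/90*444 + (50 - 427)*(-204) = -74/15 - 377*(-204) = -74/15 + 76908 = 1153546/15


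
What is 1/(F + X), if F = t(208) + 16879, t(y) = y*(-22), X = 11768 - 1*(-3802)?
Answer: 1/27873 ≈ 3.5877e-5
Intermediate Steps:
X = 15570 (X = 11768 + 3802 = 15570)
t(y) = -22*y
F = 12303 (F = -22*208 + 16879 = -4576 + 16879 = 12303)
1/(F + X) = 1/(12303 + 15570) = 1/27873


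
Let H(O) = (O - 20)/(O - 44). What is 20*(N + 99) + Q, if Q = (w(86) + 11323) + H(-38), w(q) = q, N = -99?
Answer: 467798/41 ≈ 11410.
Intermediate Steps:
H(O) = (-20 + O)/(-44 + O)
Q = 467798/41 (Q = (86 + 11323) + (-20 - 38)/(-44 - 38) = 11409 - 58/(-82) = 11409 - 1/82*(-58) = 11409 + 29/41 = 467798/41 ≈ 11410.)
20*(N + 99) + Q = 20*(-99 + 99) + 467798/41 = 20*0 + 467798/41 = 0 + 467798/41 = 467798/41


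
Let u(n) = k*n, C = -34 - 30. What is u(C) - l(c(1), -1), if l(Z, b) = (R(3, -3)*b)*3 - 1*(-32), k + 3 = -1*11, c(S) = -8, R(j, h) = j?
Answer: 873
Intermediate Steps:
C = -64
k = -14 (k = -3 - 1*11 = -3 - 11 = -14)
l(Z, b) = 32 + 9*b (l(Z, b) = (3*b)*3 - 1*(-32) = 9*b + 32 = 32 + 9*b)
u(n) = -14*n
u(C) - l(c(1), -1) = -14*(-64) - (32 + 9*(-1)) = 896 - (32 - 9) = 896 - 1*23 = 896 - 23 = 873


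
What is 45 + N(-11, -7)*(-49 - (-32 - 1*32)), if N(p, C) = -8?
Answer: -75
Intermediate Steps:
45 + N(-11, -7)*(-49 - (-32 - 1*32)) = 45 - 8*(-49 - (-32 - 1*32)) = 45 - 8*(-49 - (-32 - 32)) = 45 - 8*(-49 - 1*(-64)) = 45 - 8*(-49 + 64) = 45 - 8*15 = 45 - 120 = -75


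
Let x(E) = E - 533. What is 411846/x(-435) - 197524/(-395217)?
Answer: -81288668675/191285028 ≈ -424.96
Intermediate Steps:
x(E) = -533 + E
411846/x(-435) - 197524/(-395217) = 411846/(-533 - 435) - 197524/(-395217) = 411846/(-968) - 197524*(-1/395217) = 411846*(-1/968) + 197524/395217 = -205923/484 + 197524/395217 = -81288668675/191285028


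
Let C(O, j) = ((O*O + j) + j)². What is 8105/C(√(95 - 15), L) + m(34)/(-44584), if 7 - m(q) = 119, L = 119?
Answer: 46584901/563564052 ≈ 0.082661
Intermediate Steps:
m(q) = -112 (m(q) = 7 - 1*119 = 7 - 119 = -112)
C(O, j) = (O² + 2*j)² (C(O, j) = ((O² + j) + j)² = ((j + O²) + j)² = (O² + 2*j)²)
8105/C(√(95 - 15), L) + m(34)/(-44584) = 8105/(((√(95 - 15))² + 2*119)²) - 112/(-44584) = 8105/(((√80)² + 238)²) - 112*(-1/44584) = 8105/(((4*√5)² + 238)²) + 14/5573 = 8105/((80 + 238)²) + 14/5573 = 8105/(318²) + 14/5573 = 8105/101124 + 14/5573 = 46584901/563564052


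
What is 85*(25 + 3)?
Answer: 2380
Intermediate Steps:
85*(25 + 3) = 85*28 = 2380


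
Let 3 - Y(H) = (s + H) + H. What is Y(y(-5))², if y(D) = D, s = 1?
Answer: 144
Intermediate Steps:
Y(H) = 2 - 2*H (Y(H) = 3 - ((1 + H) + H) = 3 - (1 + 2*H) = 3 + (-1 - 2*H) = 2 - 2*H)
Y(y(-5))² = (2 - 2*(-5))² = (2 + 10)² = 12² = 144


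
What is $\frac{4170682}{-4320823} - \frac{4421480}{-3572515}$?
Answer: $\frac{840921694562}{3087240995969} \approx 0.27239$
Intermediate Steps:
$\frac{4170682}{-4320823} - \frac{4421480}{-3572515} = 4170682 \left(- \frac{1}{4320823}\right) - - \frac{884296}{714503} = - \frac{4170682}{4320823} + \frac{884296}{714503} = \frac{840921694562}{3087240995969}$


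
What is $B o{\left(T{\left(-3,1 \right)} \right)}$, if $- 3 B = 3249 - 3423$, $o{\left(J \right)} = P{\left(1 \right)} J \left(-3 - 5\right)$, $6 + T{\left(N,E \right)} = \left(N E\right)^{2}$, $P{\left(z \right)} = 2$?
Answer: $-2784$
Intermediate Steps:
$T{\left(N,E \right)} = -6 + E^{2} N^{2}$ ($T{\left(N,E \right)} = -6 + \left(N E\right)^{2} = -6 + \left(E N\right)^{2} = -6 + E^{2} N^{2}$)
$o{\left(J \right)} = - 16 J$ ($o{\left(J \right)} = 2 J \left(-3 - 5\right) = 2 J \left(-8\right) = - 16 J$)
$B = 58$ ($B = - \frac{3249 - 3423}{3} = \left(- \frac{1}{3}\right) \left(-174\right) = 58$)
$B o{\left(T{\left(-3,1 \right)} \right)} = 58 \left(- 16 \left(-6 + 1^{2} \left(-3\right)^{2}\right)\right) = 58 \left(- 16 \left(-6 + 1 \cdot 9\right)\right) = 58 \left(- 16 \left(-6 + 9\right)\right) = 58 \left(\left(-16\right) 3\right) = 58 \left(-48\right) = -2784$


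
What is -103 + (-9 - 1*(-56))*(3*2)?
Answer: 179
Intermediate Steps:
-103 + (-9 - 1*(-56))*(3*2) = -103 + (-9 + 56)*6 = -103 + 47*6 = -103 + 282 = 179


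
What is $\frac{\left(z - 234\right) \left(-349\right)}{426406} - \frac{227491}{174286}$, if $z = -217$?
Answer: $- \frac{17392771308}{18579149029} \approx -0.93614$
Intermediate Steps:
$\frac{\left(z - 234\right) \left(-349\right)}{426406} - \frac{227491}{174286} = \frac{\left(-217 - 234\right) \left(-349\right)}{426406} - \frac{227491}{174286} = \left(-451\right) \left(-349\right) \frac{1}{426406} - \frac{227491}{174286} = 157399 \cdot \frac{1}{426406} - \frac{227491}{174286} = \frac{157399}{426406} - \frac{227491}{174286} = - \frac{17392771308}{18579149029}$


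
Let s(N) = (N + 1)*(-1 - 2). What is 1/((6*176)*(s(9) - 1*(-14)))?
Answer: -1/16896 ≈ -5.9186e-5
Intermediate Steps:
s(N) = -3 - 3*N (s(N) = (1 + N)*(-3) = -3 - 3*N)
1/((6*176)*(s(9) - 1*(-14))) = 1/((6*176)*((-3 - 3*9) - 1*(-14))) = 1/(1056*((-3 - 27) + 14)) = 1/(1056*(-30 + 14)) = 1/(1056*(-16)) = 1/(-16896) = -1/16896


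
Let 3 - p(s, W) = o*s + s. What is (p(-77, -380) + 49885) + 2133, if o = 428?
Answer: 85054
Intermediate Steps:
p(s, W) = 3 - 429*s (p(s, W) = 3 - (428*s + s) = 3 - 429*s)
(p(-77, -380) + 49885) + 2133 = ((3 - 429*(-77)) + 49885) + 2133 = ((3 + 33033) + 49885) + 2133 = (33036 + 49885) + 2133 = 82921 + 2133 = 85054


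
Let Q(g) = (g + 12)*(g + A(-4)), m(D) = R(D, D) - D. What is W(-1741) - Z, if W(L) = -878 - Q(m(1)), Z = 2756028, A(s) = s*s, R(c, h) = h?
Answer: -2757098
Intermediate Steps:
A(s) = s²
m(D) = 0 (m(D) = D - D = 0)
Q(g) = (12 + g)*(16 + g) (Q(g) = (g + 12)*(g + (-4)²) = (12 + g)*(g + 16) = (12 + g)*(16 + g))
W(L) = -1070 (W(L) = -878 - (192 + 0² + 28*0) = -878 - (192 + 0 + 0) = -878 - 1*192 = -878 - 192 = -1070)
W(-1741) - Z = -1070 - 1*2756028 = -1070 - 2756028 = -2757098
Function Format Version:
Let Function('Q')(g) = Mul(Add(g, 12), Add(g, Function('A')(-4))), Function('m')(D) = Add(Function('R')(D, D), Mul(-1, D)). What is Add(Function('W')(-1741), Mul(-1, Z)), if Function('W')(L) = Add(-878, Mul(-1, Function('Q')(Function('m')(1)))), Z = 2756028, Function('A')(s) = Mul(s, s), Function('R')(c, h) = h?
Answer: -2757098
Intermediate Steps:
Function('A')(s) = Pow(s, 2)
Function('m')(D) = 0 (Function('m')(D) = Add(D, Mul(-1, D)) = 0)
Function('Q')(g) = Mul(Add(12, g), Add(16, g)) (Function('Q')(g) = Mul(Add(g, 12), Add(g, Pow(-4, 2))) = Mul(Add(12, g), Add(g, 16)) = Mul(Add(12, g), Add(16, g)))
Function('W')(L) = -1070 (Function('W')(L) = Add(-878, Mul(-1, Add(192, Pow(0, 2), Mul(28, 0)))) = Add(-878, Mul(-1, Add(192, 0, 0))) = Add(-878, Mul(-1, 192)) = Add(-878, -192) = -1070)
Add(Function('W')(-1741), Mul(-1, Z)) = Add(-1070, Mul(-1, 2756028)) = Add(-1070, -2756028) = -2757098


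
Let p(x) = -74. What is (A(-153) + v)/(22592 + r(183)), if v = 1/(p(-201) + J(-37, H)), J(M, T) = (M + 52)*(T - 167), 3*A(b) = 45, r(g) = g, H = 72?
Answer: 22484/34139725 ≈ 0.00065859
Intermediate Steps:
A(b) = 15 (A(b) = (⅓)*45 = 15)
J(M, T) = (-167 + T)*(52 + M) (J(M, T) = (52 + M)*(-167 + T) = (-167 + T)*(52 + M))
v = -1/1499 (v = 1/(-74 + (-8684 - 167*(-37) + 52*72 - 37*72)) = 1/(-74 + (-8684 + 6179 + 3744 - 2664)) = 1/(-74 - 1425) = 1/(-1499) = -1/1499 ≈ -0.00066711)
(A(-153) + v)/(22592 + r(183)) = (15 - 1/1499)/(22592 + 183) = (22484/1499)/22775 = (22484/1499)*(1/22775) = 22484/34139725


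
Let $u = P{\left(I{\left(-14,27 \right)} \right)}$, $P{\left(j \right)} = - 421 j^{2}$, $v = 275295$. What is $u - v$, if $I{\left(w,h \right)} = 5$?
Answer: $-285820$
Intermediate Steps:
$u = -10525$ ($u = - 421 \cdot 5^{2} = \left(-421\right) 25 = -10525$)
$u - v = -10525 - 275295 = -285820$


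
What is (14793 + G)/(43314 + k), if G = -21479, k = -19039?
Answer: -6686/24275 ≈ -0.27543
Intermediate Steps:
(14793 + G)/(43314 + k) = (14793 - 21479)/(43314 - 19039) = -6686/24275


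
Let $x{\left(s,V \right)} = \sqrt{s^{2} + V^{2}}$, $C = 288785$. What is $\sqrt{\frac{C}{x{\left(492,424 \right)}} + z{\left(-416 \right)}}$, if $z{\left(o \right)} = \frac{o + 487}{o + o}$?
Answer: $\frac{\sqrt{-25663580267 + 823510395344 \sqrt{26365}}}{548392} \approx 21.084$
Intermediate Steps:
$x{\left(s,V \right)} = \sqrt{V^{2} + s^{2}}$
$z{\left(o \right)} = \frac{487 + o}{2 o}$
$\sqrt{\frac{C}{x{\left(492,424 \right)}} + z{\left(-416 \right)}} = \sqrt{\frac{288785}{\sqrt{424^{2} + 492^{2}}} + \frac{487 - 416}{2 \left(-416\right)}} = \sqrt{\frac{288785}{\sqrt{179776 + 242064}} + \frac{1}{2} \left(- \frac{1}{416}\right) 71} = \sqrt{\frac{288785}{\sqrt{421840}} - \frac{71}{832}} = \sqrt{\frac{288785}{4 \sqrt{26365}} - \frac{71}{832}} = \sqrt{288785 \frac{\sqrt{26365}}{105460} - \frac{71}{832}} = \sqrt{\frac{57757 \sqrt{26365}}{21092} - \frac{71}{832}} = \sqrt{- \frac{71}{832} + \frac{57757 \sqrt{26365}}{21092}}$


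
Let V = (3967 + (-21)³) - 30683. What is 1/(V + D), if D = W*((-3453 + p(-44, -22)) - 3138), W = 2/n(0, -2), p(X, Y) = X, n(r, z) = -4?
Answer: -2/65319 ≈ -3.0619e-5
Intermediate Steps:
V = -35977 (V = (3967 - 9261) - 30683 = -5294 - 30683 = -35977)
W = -½ (W = 2/(-4) = 2*(-¼) = -½ ≈ -0.50000)
D = 6635/2 (D = -((-3453 - 44) - 3138)/2 = -(-3497 - 3138)/2 = -½*(-6635) = 6635/2 ≈ 3317.5)
1/(V + D) = 1/(-35977 + 6635/2) = 1/(-65319/2) = -2/65319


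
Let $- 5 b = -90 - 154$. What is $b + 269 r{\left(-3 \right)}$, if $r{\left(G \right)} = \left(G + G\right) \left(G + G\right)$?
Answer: $\frac{48664}{5} \approx 9732.8$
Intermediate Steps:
$r{\left(G \right)} = 4 G^{2}$ ($r{\left(G \right)} = 2 G 2 G = 4 G^{2}$)
$b = \frac{244}{5}$ ($b = - \frac{-90 - 154}{5} = \left(- \frac{1}{5}\right) \left(-244\right) = \frac{244}{5} \approx 48.8$)
$b + 269 r{\left(-3 \right)} = \frac{244}{5} + 269 \cdot 4 \left(-3\right)^{2} = \frac{244}{5} + 269 \cdot 4 \cdot 9 = \frac{244}{5} + 269 \cdot 36 = \frac{244}{5} + 9684 = \frac{48664}{5}$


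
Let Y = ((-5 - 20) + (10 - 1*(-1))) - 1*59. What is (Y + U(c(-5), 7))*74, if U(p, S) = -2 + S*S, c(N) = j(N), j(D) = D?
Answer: -1924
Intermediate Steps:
c(N) = N
U(p, S) = -2 + S²
Y = -73 (Y = (-25 + (10 + 1)) - 59 = (-25 + 11) - 59 = -14 - 59 = -73)
(Y + U(c(-5), 7))*74 = (-73 + (-2 + 7²))*74 = (-73 + (-2 + 49))*74 = (-73 + 47)*74 = -26*74 = -1924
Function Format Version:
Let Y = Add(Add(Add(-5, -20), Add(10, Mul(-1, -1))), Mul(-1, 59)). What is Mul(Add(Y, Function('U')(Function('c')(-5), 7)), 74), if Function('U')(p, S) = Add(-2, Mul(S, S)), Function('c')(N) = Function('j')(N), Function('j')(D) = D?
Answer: -1924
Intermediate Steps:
Function('c')(N) = N
Function('U')(p, S) = Add(-2, Pow(S, 2))
Y = -73 (Y = Add(Add(-25, Add(10, 1)), -59) = Add(Add(-25, 11), -59) = Add(-14, -59) = -73)
Mul(Add(Y, Function('U')(Function('c')(-5), 7)), 74) = Mul(Add(-73, Add(-2, Pow(7, 2))), 74) = Mul(Add(-73, Add(-2, 49)), 74) = Mul(Add(-73, 47), 74) = Mul(-26, 74) = -1924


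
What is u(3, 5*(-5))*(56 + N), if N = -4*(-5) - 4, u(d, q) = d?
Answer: 216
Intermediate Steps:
N = 16 (N = 20 - 4 = 16)
u(3, 5*(-5))*(56 + N) = 3*(56 + 16) = 3*72 = 216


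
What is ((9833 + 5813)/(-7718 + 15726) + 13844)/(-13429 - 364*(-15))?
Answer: -55439199/31907876 ≈ -1.7375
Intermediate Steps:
((9833 + 5813)/(-7718 + 15726) + 13844)/(-13429 - 364*(-15)) = (15646/8008 + 13844)/(-13429 + 5460) = (15646*(1/8008) + 13844)/(-7969) = (7823/4004 + 13844)*(-1/7969) = (55439199/4004)*(-1/7969) = -55439199/31907876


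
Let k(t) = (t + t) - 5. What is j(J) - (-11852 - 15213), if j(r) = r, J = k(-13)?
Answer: 27034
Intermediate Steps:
k(t) = -5 + 2*t (k(t) = 2*t - 5 = -5 + 2*t)
J = -31 (J = -5 + 2*(-13) = -5 - 26 = -31)
j(J) - (-11852 - 15213) = -31 - (-11852 - 15213) = -31 - 1*(-27065) = -31 + 27065 = 27034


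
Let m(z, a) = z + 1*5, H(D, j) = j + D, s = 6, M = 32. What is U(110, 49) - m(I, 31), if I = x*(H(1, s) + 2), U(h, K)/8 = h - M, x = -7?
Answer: 682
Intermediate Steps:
H(D, j) = D + j
U(h, K) = -256 + 8*h (U(h, K) = 8*(h - 1*32) = 8*(h - 32) = 8*(-32 + h) = -256 + 8*h)
I = -63 (I = -7*((1 + 6) + 2) = -7*(7 + 2) = -7*9 = -63)
m(z, a) = 5 + z (m(z, a) = z + 5 = 5 + z)
U(110, 49) - m(I, 31) = (-256 + 8*110) - (5 - 63) = (-256 + 880) - 1*(-58) = 624 + 58 = 682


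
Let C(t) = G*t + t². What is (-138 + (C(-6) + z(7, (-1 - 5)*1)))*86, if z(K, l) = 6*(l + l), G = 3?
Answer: -16512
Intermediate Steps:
z(K, l) = 12*l (z(K, l) = 6*(2*l) = 12*l)
C(t) = t² + 3*t (C(t) = 3*t + t² = t² + 3*t)
(-138 + (C(-6) + z(7, (-1 - 5)*1)))*86 = (-138 + (-6*(3 - 6) + 12*((-1 - 5)*1)))*86 = (-138 + (-6*(-3) + 12*(-6*1)))*86 = (-138 + (18 + 12*(-6)))*86 = (-138 + (18 - 72))*86 = (-138 - 54)*86 = -192*86 = -16512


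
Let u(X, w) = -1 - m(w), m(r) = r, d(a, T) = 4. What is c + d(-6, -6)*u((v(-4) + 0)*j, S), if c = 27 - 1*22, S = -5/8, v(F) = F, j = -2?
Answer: 7/2 ≈ 3.5000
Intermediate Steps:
S = -5/8 (S = -5*1/8 = -5/8 ≈ -0.62500)
u(X, w) = -1 - w
c = 5 (c = 27 - 22 = 5)
c + d(-6, -6)*u((v(-4) + 0)*j, S) = 5 + 4*(-1 - 1*(-5/8)) = 5 + 4*(-1 + 5/8) = 5 + 4*(-3/8) = 5 - 3/2 = 7/2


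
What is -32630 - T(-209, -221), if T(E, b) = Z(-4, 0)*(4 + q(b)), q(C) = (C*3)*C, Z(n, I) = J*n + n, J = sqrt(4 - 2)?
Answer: 553478 + 586108*sqrt(2) ≈ 1.3824e+6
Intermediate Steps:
J = sqrt(2) ≈ 1.4142
Z(n, I) = n + n*sqrt(2) (Z(n, I) = sqrt(2)*n + n = n*sqrt(2) + n = n + n*sqrt(2))
q(C) = 3*C**2 (q(C) = (3*C)*C = 3*C**2)
T(E, b) = (-4 - 4*sqrt(2))*(4 + 3*b**2) (T(E, b) = (-4*(1 + sqrt(2)))*(4 + 3*b**2) = (-4 - 4*sqrt(2))*(4 + 3*b**2))
-32630 - T(-209, -221) = -32630 - 4*(-1 - sqrt(2))*(4 + 3*(-221)**2) = -32630 - 4*(-1 - sqrt(2))*(4 + 3*48841) = -32630 - 4*(-1 - sqrt(2))*(4 + 146523) = -32630 - 4*(-1 - sqrt(2))*146527 = -32630 - (-586108 - 586108*sqrt(2)) = -32630 + (586108 + 586108*sqrt(2)) = 553478 + 586108*sqrt(2)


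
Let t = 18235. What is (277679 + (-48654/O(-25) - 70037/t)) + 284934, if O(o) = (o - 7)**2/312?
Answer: 639286882197/1167040 ≈ 5.4779e+5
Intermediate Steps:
O(o) = (-7 + o)**2/312 (O(o) = (-7 + o)**2*(1/312) = (-7 + o)**2/312)
(277679 + (-48654/O(-25) - 70037/t)) + 284934 = (277679 + (-48654*312/(-7 - 25)**2 - 70037/18235)) + 284934 = (277679 + (-48654/((1/312)*(-32)**2) - 70037*1/18235)) + 284934 = (277679 + (-48654/((1/312)*1024) - 70037/18235)) + 284934 = (277679 + (-48654/128/39 - 70037/18235)) + 284934 = (277679 + (-48654*39/128 - 70037/18235)) + 284934 = (277679 + (-948753/64 - 70037/18235)) + 284934 = (277679 - 17304993323/1167040) + 284934 = 306757506837/1167040 + 284934 = 639286882197/1167040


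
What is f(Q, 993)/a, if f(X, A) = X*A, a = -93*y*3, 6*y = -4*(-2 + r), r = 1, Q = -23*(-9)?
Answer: -68517/62 ≈ -1105.1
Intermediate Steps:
Q = 207
y = ⅔ (y = (-4*(-2 + 1))/6 = (-4*(-1))/6 = (⅙)*4 = ⅔ ≈ 0.66667)
a = -186 (a = -93*⅔*3 = -62*3 = -186)
f(X, A) = A*X
f(Q, 993)/a = (993*207)/(-186) = 205551*(-1/186) = -68517/62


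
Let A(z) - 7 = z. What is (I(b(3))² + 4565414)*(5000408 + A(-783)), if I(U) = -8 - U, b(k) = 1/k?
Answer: 68477211372944/3 ≈ 2.2826e+13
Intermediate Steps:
A(z) = 7 + z
b(k) = 1/k
(I(b(3))² + 4565414)*(5000408 + A(-783)) = ((-8 - 1/3)² + 4565414)*(5000408 + (7 - 783)) = ((-8 - 1*⅓)² + 4565414)*(5000408 - 776) = ((-8 - ⅓)² + 4565414)*4999632 = ((-25/3)² + 4565414)*4999632 = (625/9 + 4565414)*4999632 = (41089351/9)*4999632 = 68477211372944/3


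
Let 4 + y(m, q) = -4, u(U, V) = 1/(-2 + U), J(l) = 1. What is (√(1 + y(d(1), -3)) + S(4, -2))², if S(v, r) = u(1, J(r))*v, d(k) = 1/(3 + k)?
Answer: (-4 + I*√7)² ≈ 9.0 - 21.166*I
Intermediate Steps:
y(m, q) = -8 (y(m, q) = -4 - 4 = -8)
S(v, r) = -v (S(v, r) = v/(-2 + 1) = v/(-1) = -v)
(√(1 + y(d(1), -3)) + S(4, -2))² = (√(1 - 8) - 1*4)² = (√(-7) - 4)² = (I*√7 - 4)² = (-4 + I*√7)²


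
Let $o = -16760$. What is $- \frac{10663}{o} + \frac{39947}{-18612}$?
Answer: $- \frac{117762991}{77984280} \approx -1.5101$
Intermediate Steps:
$- \frac{10663}{o} + \frac{39947}{-18612} = - \frac{10663}{-16760} + \frac{39947}{-18612} = \left(-10663\right) \left(- \frac{1}{16760}\right) + 39947 \left(- \frac{1}{18612}\right) = \frac{10663}{16760} - \frac{39947}{18612} = - \frac{117762991}{77984280}$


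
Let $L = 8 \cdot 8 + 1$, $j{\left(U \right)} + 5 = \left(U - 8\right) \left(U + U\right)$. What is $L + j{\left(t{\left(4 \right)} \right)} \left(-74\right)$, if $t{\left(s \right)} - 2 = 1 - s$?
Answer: $-897$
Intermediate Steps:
$t{\left(s \right)} = 3 - s$ ($t{\left(s \right)} = 2 - \left(-1 + s\right) = 3 - s$)
$j{\left(U \right)} = -5 + 2 U \left(-8 + U\right)$ ($j{\left(U \right)} = -5 + \left(U - 8\right) \left(U + U\right) = -5 + \left(-8 + U\right) 2 U = -5 + 2 U \left(-8 + U\right)$)
$L = 65$ ($L = 64 + 1 = 65$)
$L + j{\left(t{\left(4 \right)} \right)} \left(-74\right) = 65 + \left(-5 - 16 \left(3 - 4\right) + 2 \left(3 - 4\right)^{2}\right) \left(-74\right) = 65 + \left(-5 - -16 + 2 \left(-1\right)^{2}\right) \left(-74\right) = 65 + \left(-5 + 16 + 2 \cdot 1\right) \left(-74\right) = 65 + \left(-5 + 16 + 2\right) \left(-74\right) = 65 + 13 \left(-74\right) = 65 - 962 = -897$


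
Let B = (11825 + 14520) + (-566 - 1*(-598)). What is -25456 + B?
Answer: 921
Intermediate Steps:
B = 26377 (B = 26345 + (-566 + 598) = 26345 + 32 = 26377)
-25456 + B = -25456 + 26377 = 921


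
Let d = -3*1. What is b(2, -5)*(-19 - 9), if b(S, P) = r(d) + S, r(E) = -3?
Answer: 28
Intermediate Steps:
d = -3
b(S, P) = -3 + S
b(2, -5)*(-19 - 9) = (-3 + 2)*(-19 - 9) = -1*(-28) = 28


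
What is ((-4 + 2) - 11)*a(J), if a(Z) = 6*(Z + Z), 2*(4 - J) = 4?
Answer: -312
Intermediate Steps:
J = 2 (J = 4 - 1/2*4 = 4 - 2 = 2)
a(Z) = 12*Z (a(Z) = 6*(2*Z) = 12*Z)
((-4 + 2) - 11)*a(J) = ((-4 + 2) - 11)*(12*2) = (-2 - 11)*24 = -13*24 = -312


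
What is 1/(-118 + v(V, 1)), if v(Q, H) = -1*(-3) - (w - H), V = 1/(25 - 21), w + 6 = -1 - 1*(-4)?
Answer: -1/111 ≈ -0.0090090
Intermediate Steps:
w = -3 (w = -6 + (-1 - 1*(-4)) = -6 + (-1 + 4) = -6 + 3 = -3)
V = ¼ (V = 1/4 = ¼ ≈ 0.25000)
v(Q, H) = 6 + H (v(Q, H) = -1*(-3) - (-3 - H) = 3 + (3 + H) = 6 + H)
1/(-118 + v(V, 1)) = 1/(-118 + (6 + 1)) = 1/(-118 + 7) = 1/(-111) = -1/111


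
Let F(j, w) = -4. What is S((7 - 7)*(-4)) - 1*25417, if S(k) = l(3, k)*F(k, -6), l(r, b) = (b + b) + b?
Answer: -25417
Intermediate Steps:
l(r, b) = 3*b (l(r, b) = 2*b + b = 3*b)
S(k) = -12*k (S(k) = (3*k)*(-4) = -12*k)
S((7 - 7)*(-4)) - 1*25417 = -12*(7 - 7)*(-4) - 1*25417 = -0*(-4) - 25417 = -12*0 - 25417 = 0 - 25417 = -25417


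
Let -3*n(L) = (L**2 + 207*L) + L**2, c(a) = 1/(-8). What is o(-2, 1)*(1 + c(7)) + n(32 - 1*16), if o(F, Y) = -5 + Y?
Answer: -7669/6 ≈ -1278.2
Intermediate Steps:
c(a) = -1/8
n(L) = -69*L - 2*L**2/3 (n(L) = -((L**2 + 207*L) + L**2)/3 = -(2*L**2 + 207*L)/3 = -69*L - 2*L**2/3)
o(-2, 1)*(1 + c(7)) + n(32 - 1*16) = (-5 + 1)*(1 - 1/8) - (32 - 1*16)*(207 + 2*(32 - 1*16))/3 = -4*7/8 - (32 - 16)*(207 + 2*(32 - 16))/3 = -7/2 - 1/3*16*(207 + 2*16) = -7/2 - 1/3*16*(207 + 32) = -7/2 - 1/3*16*239 = -7/2 - 3824/3 = -7669/6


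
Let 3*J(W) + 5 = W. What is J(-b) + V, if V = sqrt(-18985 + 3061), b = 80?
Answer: -85/3 + 2*I*sqrt(3981) ≈ -28.333 + 126.19*I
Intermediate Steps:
V = 2*I*sqrt(3981) (V = sqrt(-15924) = 2*I*sqrt(3981) ≈ 126.19*I)
J(W) = -5/3 + W/3
J(-b) + V = (-5/3 + (-1*80)/3) + 2*I*sqrt(3981) = (-5/3 + (1/3)*(-80)) + 2*I*sqrt(3981) = (-5/3 - 80/3) + 2*I*sqrt(3981) = -85/3 + 2*I*sqrt(3981)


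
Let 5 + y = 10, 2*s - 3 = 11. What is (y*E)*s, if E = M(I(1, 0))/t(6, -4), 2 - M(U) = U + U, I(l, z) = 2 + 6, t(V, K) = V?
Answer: -245/3 ≈ -81.667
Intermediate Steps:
s = 7 (s = 3/2 + (1/2)*11 = 3/2 + 11/2 = 7)
I(l, z) = 8
y = 5 (y = -5 + 10 = 5)
M(U) = 2 - 2*U (M(U) = 2 - (U + U) = 2 - 2*U)
E = -7/3 (E = (2 - 2*8)/6 = (2 - 16)*(1/6) = -14*1/6 = -7/3 ≈ -2.3333)
(y*E)*s = (5*(-7/3))*7 = -35/3*7 = -245/3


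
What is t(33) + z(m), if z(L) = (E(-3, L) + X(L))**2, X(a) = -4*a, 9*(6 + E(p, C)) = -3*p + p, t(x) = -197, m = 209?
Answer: 6368803/9 ≈ 7.0765e+5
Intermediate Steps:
E(p, C) = -6 - 2*p/9 (E(p, C) = -6 + (-3*p + p)/9 = -6 + (-2*p)/9 = -6 - 2*p/9)
z(L) = (-16/3 - 4*L)**2 (z(L) = ((-6 - 2/9*(-3)) - 4*L)**2 = ((-6 + 2/3) - 4*L)**2 = (-16/3 - 4*L)**2)
t(33) + z(m) = -197 + 16*(4 + 3*209)**2/9 = -197 + 16*(4 + 627)**2/9 = -197 + (16/9)*631**2 = -197 + (16/9)*398161 = -197 + 6370576/9 = 6368803/9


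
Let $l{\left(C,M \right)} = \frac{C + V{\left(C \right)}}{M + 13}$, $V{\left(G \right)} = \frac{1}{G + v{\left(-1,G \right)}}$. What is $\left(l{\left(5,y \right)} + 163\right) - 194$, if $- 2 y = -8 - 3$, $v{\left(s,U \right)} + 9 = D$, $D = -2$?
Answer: $- \frac{3412}{111} \approx -30.739$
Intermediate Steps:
$v{\left(s,U \right)} = -11$ ($v{\left(s,U \right)} = -9 - 2 = -11$)
$V{\left(G \right)} = \frac{1}{-11 + G}$ ($V{\left(G \right)} = \frac{1}{G - 11} = \frac{1}{-11 + G}$)
$y = \frac{11}{2}$ ($y = - \frac{-8 - 3}{2} = \left(- \frac{1}{2}\right) \left(-11\right) = \frac{11}{2} \approx 5.5$)
$l{\left(C,M \right)} = \frac{C + \frac{1}{-11 + C}}{13 + M}$ ($l{\left(C,M \right)} = \frac{C + \frac{1}{-11 + C}}{M + 13} = \frac{C + \frac{1}{-11 + C}}{13 + M}$)
$\left(l{\left(5,y \right)} + 163\right) - 194 = \left(\frac{1 + 5 \left(-11 + 5\right)}{\left(-11 + 5\right) \left(13 + \frac{11}{2}\right)} + 163\right) - 194 = \left(\frac{1 + 5 \left(-6\right)}{\left(-6\right) \frac{37}{2}} + 163\right) - 194 = \left(\left(- \frac{1}{6}\right) \frac{2}{37} \left(1 - 30\right) + 163\right) - 194 = \left(\left(- \frac{1}{6}\right) \frac{2}{37} \left(-29\right) + 163\right) - 194 = \left(\frac{29}{111} + 163\right) - 194 = \frac{18122}{111} - 194 = - \frac{3412}{111}$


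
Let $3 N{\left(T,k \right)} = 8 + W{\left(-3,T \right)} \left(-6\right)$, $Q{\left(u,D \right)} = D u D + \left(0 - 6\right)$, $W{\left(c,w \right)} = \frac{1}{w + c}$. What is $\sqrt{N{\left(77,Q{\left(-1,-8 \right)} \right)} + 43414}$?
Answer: $\frac{\sqrt{534936417}}{111} \approx 208.37$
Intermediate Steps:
$W{\left(c,w \right)} = \frac{1}{c + w}$
$Q{\left(u,D \right)} = -6 + u D^{2}$ ($Q{\left(u,D \right)} = u D^{2} + \left(0 - 6\right) = u D^{2} - 6 = -6 + u D^{2}$)
$N{\left(T,k \right)} = \frac{8}{3} - \frac{2}{-3 + T}$ ($N{\left(T,k \right)} = \frac{8 + \frac{1}{-3 + T} \left(-6\right)}{3} = \frac{8 - \frac{6}{-3 + T}}{3} = \frac{8}{3} - \frac{2}{-3 + T}$)
$\sqrt{N{\left(77,Q{\left(-1,-8 \right)} \right)} + 43414} = \sqrt{\frac{2 \left(-15 + 4 \cdot 77\right)}{3 \left(-3 + 77\right)} + 43414} = \sqrt{\frac{2 \left(-15 + 308\right)}{3 \cdot 74} + 43414} = \sqrt{\frac{2}{3} \cdot \frac{1}{74} \cdot 293 + 43414} = \sqrt{\frac{293}{111} + 43414} = \sqrt{\frac{4819247}{111}} = \frac{\sqrt{534936417}}{111}$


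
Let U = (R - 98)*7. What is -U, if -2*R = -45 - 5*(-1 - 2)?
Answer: 581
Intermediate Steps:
R = 15 (R = -(-45 - 5*(-1 - 2))/2 = -(-45 - 5*(-3))/2 = -(-45 + 15)/2 = -½*(-30) = 15)
U = -581 (U = (15 - 98)*7 = -83*7 = -581)
-U = -1*(-581) = 581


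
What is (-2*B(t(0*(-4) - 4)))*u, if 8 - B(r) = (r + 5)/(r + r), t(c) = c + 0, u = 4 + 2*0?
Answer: -65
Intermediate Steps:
u = 4 (u = 4 + 0 = 4)
t(c) = c
B(r) = 8 - (5 + r)/(2*r) (B(r) = 8 - (r + 5)/(r + r) = 8 - (5 + r)/(2*r))
(-2*B(t(0*(-4) - 4)))*u = -5*(-1 + 3*(0*(-4) - 4))/(0*(-4) - 4)*4 = -5*(-1 + 3*(0 - 4))/(0 - 4)*4 = -5*(-1 + 3*(-4))/(-4)*4 = -5*(-1)*(-1 - 12)/4*4 = -5*(-1)*(-13)/4*4 = -2*65/8*4 = -65/4*4 = -65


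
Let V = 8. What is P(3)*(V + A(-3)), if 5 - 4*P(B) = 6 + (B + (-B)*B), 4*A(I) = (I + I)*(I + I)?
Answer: 85/4 ≈ 21.250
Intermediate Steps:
A(I) = I² (A(I) = ((I + I)*(I + I))/4 = ((2*I)*(2*I))/4 = (4*I²)/4 = I²)
P(B) = -¼ - B/4 + B²/4 (P(B) = 5/4 - (6 + (B + (-B)*B))/4 = 5/4 - (6 + (B - B²))/4 = 5/4 - (6 + B - B²)/4 = 5/4 + (-3/2 - B/4 + B²/4) = -¼ - B/4 + B²/4)
P(3)*(V + A(-3)) = (-¼ - ¼*3 + (¼)*3²)*(8 + (-3)²) = (-¼ - ¾ + (¼)*9)*(8 + 9) = (-¼ - ¾ + 9/4)*17 = (5/4)*17 = 85/4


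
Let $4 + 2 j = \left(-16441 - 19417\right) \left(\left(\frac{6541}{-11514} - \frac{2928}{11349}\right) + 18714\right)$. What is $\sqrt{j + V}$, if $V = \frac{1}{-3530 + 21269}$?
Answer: $\frac{i \sqrt{30529302777805419362081412690}}{9539084178} \approx 18317.0 i$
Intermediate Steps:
$V = \frac{1}{17739} \approx 5.6373 \cdot 10^{-5}$
$j = - \frac{4871299537419751}{14519154}$ ($j = -2 + \frac{\left(-16441 - 19417\right) \left(\left(\frac{6541}{-11514} - \frac{2928}{11349}\right) + 18714\right)}{2} = -2 + \frac{\left(-35858\right) \left(\left(6541 \left(- \frac{1}{11514}\right) - \frac{976}{3783}\right) + 18714\right)}{2} = -2 + \frac{\left(-35858\right) \left(\left(- \frac{6541}{11514} - \frac{976}{3783}\right) + 18714\right)}{2} = -2 + \frac{\left(-35858\right) \left(- \frac{11994089}{14519154} + 18714\right)}{2} = -2 + \frac{\left(-35858\right) \frac{271699453867}{14519154}}{2} = -2 + \frac{1}{2} \left(- \frac{4871299508381443}{7259577}\right) = -2 - \frac{4871299508381443}{14519154} = - \frac{4871299537419751}{14519154} \approx -3.3551 \cdot 10^{8}$)
$\sqrt{j + V} = \sqrt{- \frac{4871299537419751}{14519154} + \frac{1}{17739}} = \sqrt{- \frac{28803994164758147945}{85851757602}} = \frac{i \sqrt{30529302777805419362081412690}}{9539084178}$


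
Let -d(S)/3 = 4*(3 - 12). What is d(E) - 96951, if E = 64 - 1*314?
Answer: -96843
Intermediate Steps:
E = -250 (E = 64 - 314 = -250)
d(S) = 108 (d(S) = -12*(3 - 12) = -12*(-9) = -3*(-36) = 108)
d(E) - 96951 = 108 - 96951 = -96843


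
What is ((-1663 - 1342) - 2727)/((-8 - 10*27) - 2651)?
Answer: 5732/2929 ≈ 1.9570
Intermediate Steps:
((-1663 - 1342) - 2727)/((-8 - 10*27) - 2651) = (-3005 - 2727)/((-8 - 270) - 2651) = -5732/(-278 - 2651) = -5732/(-2929) = -5732*(-1/2929) = 5732/2929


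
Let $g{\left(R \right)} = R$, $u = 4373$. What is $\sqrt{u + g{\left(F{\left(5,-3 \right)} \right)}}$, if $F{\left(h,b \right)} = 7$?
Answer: $2 \sqrt{1095} \approx 66.182$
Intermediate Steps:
$\sqrt{u + g{\left(F{\left(5,-3 \right)} \right)}} = \sqrt{4373 + 7} = \sqrt{4380} = 2 \sqrt{1095}$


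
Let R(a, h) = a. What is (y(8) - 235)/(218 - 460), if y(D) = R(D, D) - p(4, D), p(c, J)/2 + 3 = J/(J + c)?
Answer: 667/726 ≈ 0.91873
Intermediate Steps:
p(c, J) = -6 + 2*J/(J + c) (p(c, J) = -6 + 2*(J/(J + c)) = -6 + 2*J/(J + c))
y(D) = D - 2*(-12 - 2*D)/(4 + D) (y(D) = D - 2*(-3*4 - 2*D)/(D + 4) = D - 2*(-12 - 2*D)/(4 + D))
(y(8) - 235)/(218 - 460) = ((24 + 8² + 8*8)/(4 + 8) - 235)/(218 - 460) = ((24 + 64 + 64)/12 - 235)/(-242) = ((1/12)*152 - 235)*(-1/242) = (38/3 - 235)*(-1/242) = -667/3*(-1/242) = 667/726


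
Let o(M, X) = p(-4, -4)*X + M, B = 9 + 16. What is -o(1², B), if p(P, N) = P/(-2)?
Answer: -51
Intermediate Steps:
p(P, N) = -P/2 (p(P, N) = P*(-½) = -P/2)
B = 25
o(M, X) = M + 2*X (o(M, X) = (-½*(-4))*X + M = 2*X + M = M + 2*X)
-o(1², B) = -(1² + 2*25) = -(1 + 50) = -1*51 = -51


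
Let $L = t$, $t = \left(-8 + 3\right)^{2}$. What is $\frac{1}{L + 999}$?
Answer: $\frac{1}{1024} \approx 0.00097656$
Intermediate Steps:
$t = 25$ ($t = \left(-5\right)^{2} = 25$)
$L = 25$
$\frac{1}{L + 999} = \frac{1}{25 + 999} = \frac{1}{1024}$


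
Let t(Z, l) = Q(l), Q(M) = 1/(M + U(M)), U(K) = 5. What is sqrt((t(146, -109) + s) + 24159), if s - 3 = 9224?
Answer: sqrt(90275718)/52 ≈ 182.72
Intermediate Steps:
Q(M) = 1/(5 + M) (Q(M) = 1/(M + 5) = 1/(5 + M))
t(Z, l) = 1/(5 + l)
s = 9227 (s = 3 + 9224 = 9227)
sqrt((t(146, -109) + s) + 24159) = sqrt((1/(5 - 109) + 9227) + 24159) = sqrt((1/(-104) + 9227) + 24159) = sqrt((-1/104 + 9227) + 24159) = sqrt(959607/104 + 24159) = sqrt(3472143/104) = sqrt(90275718)/52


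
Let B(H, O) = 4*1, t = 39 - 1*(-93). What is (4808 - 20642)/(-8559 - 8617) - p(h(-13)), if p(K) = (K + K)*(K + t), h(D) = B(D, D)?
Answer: -9335827/8588 ≈ -1087.1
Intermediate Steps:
t = 132 (t = 39 + 93 = 132)
B(H, O) = 4
h(D) = 4
p(K) = 2*K*(132 + K) (p(K) = (K + K)*(K + 132) = (2*K)*(132 + K) = 2*K*(132 + K))
(4808 - 20642)/(-8559 - 8617) - p(h(-13)) = (4808 - 20642)/(-8559 - 8617) - 2*4*(132 + 4) = -15834/(-17176) - 2*4*136 = -15834*(-1/17176) - 1*1088 = 7917/8588 - 1088 = -9335827/8588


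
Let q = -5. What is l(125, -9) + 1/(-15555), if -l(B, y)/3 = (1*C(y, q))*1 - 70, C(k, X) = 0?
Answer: 3266549/15555 ≈ 210.00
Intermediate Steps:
l(B, y) = 210 (l(B, y) = -3*((1*0)*1 - 70) = -3*(0*1 - 70) = -3*(0 - 70) = -3*(-70) = 210)
l(125, -9) + 1/(-15555) = 210 + 1/(-15555) = 210 - 1/15555 = 3266549/15555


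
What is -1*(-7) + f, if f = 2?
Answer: 9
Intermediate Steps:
-1*(-7) + f = -1*(-7) + 2 = 7 + 2 = 9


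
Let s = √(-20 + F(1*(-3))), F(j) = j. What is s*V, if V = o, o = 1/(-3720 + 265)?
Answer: -I*√23/3455 ≈ -0.0013881*I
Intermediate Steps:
o = -1/3455 (o = 1/(-3455) = -1/3455 ≈ -0.00028944)
V = -1/3455 ≈ -0.00028944
s = I*√23 (s = √(-20 + 1*(-3)) = √(-20 - 3) = √(-23) = I*√23 ≈ 4.7958*I)
s*V = (I*√23)*(-1/3455) = -I*√23/3455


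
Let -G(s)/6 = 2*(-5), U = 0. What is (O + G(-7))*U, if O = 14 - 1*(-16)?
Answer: 0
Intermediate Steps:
G(s) = 60 (G(s) = -12*(-5) = -6*(-10) = 60)
O = 30 (O = 14 + 16 = 30)
(O + G(-7))*U = (30 + 60)*0 = 90*0 = 0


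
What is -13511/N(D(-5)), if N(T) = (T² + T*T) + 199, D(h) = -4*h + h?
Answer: -229/11 ≈ -20.818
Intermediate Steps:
D(h) = -3*h
N(T) = 199 + 2*T² (N(T) = (T² + T²) + 199 = 2*T² + 199 = 199 + 2*T²)
-13511/N(D(-5)) = -13511/(199 + 2*(-3*(-5))²) = -13511/(199 + 2*15²) = -13511/(199 + 2*225) = -13511/(199 + 450) = -13511/649 = -13511*1/649 = -229/11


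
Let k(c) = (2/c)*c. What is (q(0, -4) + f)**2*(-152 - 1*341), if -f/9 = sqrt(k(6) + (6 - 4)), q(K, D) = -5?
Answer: -260797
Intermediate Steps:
k(c) = 2
f = -18 (f = -9*sqrt(2 + (6 - 4)) = -9*sqrt(2 + 2) = -9*sqrt(4) = -9*2 = -18)
(q(0, -4) + f)**2*(-152 - 1*341) = (-5 - 18)**2*(-152 - 1*341) = (-23)**2*(-152 - 341) = 529*(-493) = -260797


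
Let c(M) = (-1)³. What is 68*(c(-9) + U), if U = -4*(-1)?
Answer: 204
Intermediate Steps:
c(M) = -1
U = 4
68*(c(-9) + U) = 68*(-1 + 4) = 68*3 = 204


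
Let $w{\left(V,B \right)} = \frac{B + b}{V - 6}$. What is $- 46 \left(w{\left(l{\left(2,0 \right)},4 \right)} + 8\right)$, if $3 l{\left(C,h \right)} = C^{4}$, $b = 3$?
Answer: $115$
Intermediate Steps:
$l{\left(C,h \right)} = \frac{C^{4}}{3}$
$w{\left(V,B \right)} = \frac{3 + B}{-6 + V}$ ($w{\left(V,B \right)} = \frac{B + 3}{V - 6} = \frac{3 + B}{-6 + V}$)
$- 46 \left(w{\left(l{\left(2,0 \right)},4 \right)} + 8\right) = - 46 \left(\frac{3 + 4}{-6 + \frac{2^{4}}{3}} + 8\right) = - 46 \left(\frac{1}{-6 + \frac{1}{3} \cdot 16} \cdot 7 + 8\right) = - 46 \left(\frac{1}{-6 + \frac{16}{3}} \cdot 7 + 8\right) = - 46 \left(\frac{1}{- \frac{2}{3}} \cdot 7 + 8\right) = - 46 \left(\left(- \frac{3}{2}\right) 7 + 8\right) = - 46 \left(- \frac{21}{2} + 8\right) = \left(-46\right) \left(- \frac{5}{2}\right) = 115$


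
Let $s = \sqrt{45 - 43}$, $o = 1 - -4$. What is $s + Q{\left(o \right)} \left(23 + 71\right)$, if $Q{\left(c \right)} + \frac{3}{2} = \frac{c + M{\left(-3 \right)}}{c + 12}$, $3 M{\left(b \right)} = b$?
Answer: $- \frac{2021}{17} + \sqrt{2} \approx -117.47$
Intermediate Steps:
$M{\left(b \right)} = \frac{b}{3}$
$o = 5$ ($o = 1 + 4 = 5$)
$s = \sqrt{2} \approx 1.4142$
$Q{\left(c \right)} = - \frac{3}{2} + \frac{-1 + c}{12 + c}$ ($Q{\left(c \right)} = - \frac{3}{2} + \frac{c + \frac{1}{3} \left(-3\right)}{c + 12} = - \frac{3}{2} + \frac{c - 1}{12 + c} = - \frac{3}{2} + \frac{-1 + c}{12 + c}$)
$s + Q{\left(o \right)} \left(23 + 71\right) = \sqrt{2} + \frac{-38 - 5}{2 \left(12 + 5\right)} \left(23 + 71\right) = \sqrt{2} + \frac{-38 - 5}{2 \cdot 17} \cdot 94 = \sqrt{2} + \frac{1}{2} \cdot \frac{1}{17} \left(-43\right) 94 = \sqrt{2} - \frac{2021}{17} = - \frac{2021}{17} + \sqrt{2}$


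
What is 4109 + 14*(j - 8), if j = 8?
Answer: 4109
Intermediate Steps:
4109 + 14*(j - 8) = 4109 + 14*(8 - 8) = 4109 + 14*0 = 4109 + 0 = 4109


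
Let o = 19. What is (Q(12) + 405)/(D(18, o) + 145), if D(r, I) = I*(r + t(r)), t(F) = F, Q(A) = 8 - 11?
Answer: 402/829 ≈ 0.48492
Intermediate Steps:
Q(A) = -3
D(r, I) = 2*I*r (D(r, I) = I*(r + r) = I*(2*r) = 2*I*r)
(Q(12) + 405)/(D(18, o) + 145) = (-3 + 405)/(2*19*18 + 145) = 402/(684 + 145) = 402/829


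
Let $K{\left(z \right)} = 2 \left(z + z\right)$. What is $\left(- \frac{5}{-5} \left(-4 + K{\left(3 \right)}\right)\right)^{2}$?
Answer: $64$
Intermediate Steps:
$K{\left(z \right)} = 4 z$ ($K{\left(z \right)} = 2 \cdot 2 z = 4 z$)
$\left(- \frac{5}{-5} \left(-4 + K{\left(3 \right)}\right)\right)^{2} = \left(- \frac{5}{-5} \left(-4 + 4 \cdot 3\right)\right)^{2} = \left(\left(-5\right) \left(- \frac{1}{5}\right) \left(-4 + 12\right)\right)^{2} = \left(1 \cdot 8\right)^{2} = 8^{2} = 64$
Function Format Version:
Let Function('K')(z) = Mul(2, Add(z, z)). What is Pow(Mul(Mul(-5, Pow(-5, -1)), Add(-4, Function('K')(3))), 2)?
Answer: 64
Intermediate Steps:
Function('K')(z) = Mul(4, z) (Function('K')(z) = Mul(2, Mul(2, z)) = Mul(4, z))
Pow(Mul(Mul(-5, Pow(-5, -1)), Add(-4, Function('K')(3))), 2) = Pow(Mul(Mul(-5, Pow(-5, -1)), Add(-4, Mul(4, 3))), 2) = Pow(Mul(Mul(-5, Rational(-1, 5)), Add(-4, 12)), 2) = Pow(Mul(1, 8), 2) = Pow(8, 2) = 64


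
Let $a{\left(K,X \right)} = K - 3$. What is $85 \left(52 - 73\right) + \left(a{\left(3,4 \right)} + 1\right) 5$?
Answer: $-1780$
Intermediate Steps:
$a{\left(K,X \right)} = -3 + K$
$85 \left(52 - 73\right) + \left(a{\left(3,4 \right)} + 1\right) 5 = 85 \left(52 - 73\right) + \left(\left(-3 + 3\right) + 1\right) 5 = 85 \left(52 - 73\right) + \left(0 + 1\right) 5 = 85 \left(-21\right) + 1 \cdot 5 = -1785 + 5 = -1780$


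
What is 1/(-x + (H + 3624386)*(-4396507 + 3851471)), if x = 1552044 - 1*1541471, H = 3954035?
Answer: -1/4130512278729 ≈ -2.4210e-13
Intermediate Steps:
x = 10573 (x = 1552044 - 1541471 = 10573)
1/(-x + (H + 3624386)*(-4396507 + 3851471)) = 1/(-1*10573 + (3954035 + 3624386)*(-4396507 + 3851471)) = 1/(-10573 + 7578421*(-545036)) = 1/(-10573 - 4130512268156) = 1/(-4130512278729) = -1/4130512278729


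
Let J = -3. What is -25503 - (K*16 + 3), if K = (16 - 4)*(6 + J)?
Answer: -26082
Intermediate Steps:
K = 36 (K = (16 - 4)*(6 - 3) = 12*3 = 36)
-25503 - (K*16 + 3) = -25503 - (36*16 + 3) = -25503 - (576 + 3) = -25503 - 1*579 = -25503 - 579 = -26082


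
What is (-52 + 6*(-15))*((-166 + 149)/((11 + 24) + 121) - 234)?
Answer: 2592991/78 ≈ 33244.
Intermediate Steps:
(-52 + 6*(-15))*((-166 + 149)/((11 + 24) + 121) - 234) = (-52 - 90)*(-17/(35 + 121) - 234) = -142*(-17/156 - 234) = -142*(-36521/156) = 2592991/78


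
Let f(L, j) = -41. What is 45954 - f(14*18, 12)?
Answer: 45995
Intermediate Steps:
45954 - f(14*18, 12) = 45954 - 1*(-41) = 45954 + 41 = 45995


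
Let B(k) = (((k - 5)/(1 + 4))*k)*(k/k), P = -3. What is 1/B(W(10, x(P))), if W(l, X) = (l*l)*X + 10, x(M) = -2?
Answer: 1/7410 ≈ 0.00013495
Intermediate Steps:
W(l, X) = 10 + X*l² (W(l, X) = l²*X + 10 = X*l² + 10 = 10 + X*l²)
B(k) = k*(-1 + k/5) (B(k) = (((-5 + k)/5)*k)*1 = (((-5 + k)*(⅕))*k)*1 = ((-1 + k/5)*k)*1 = (k*(-1 + k/5))*1 = k*(-1 + k/5))
1/B(W(10, x(P))) = 1/((10 - 2*10²)*(-5 + (10 - 2*10²))/5) = 1/((10 - 2*100)*(-5 + (10 - 2*100))/5) = 1/((10 - 200)*(-5 + (10 - 200))/5) = 1/((⅕)*(-190)*(-5 - 190)) = 1/((⅕)*(-190)*(-195)) = 1/7410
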